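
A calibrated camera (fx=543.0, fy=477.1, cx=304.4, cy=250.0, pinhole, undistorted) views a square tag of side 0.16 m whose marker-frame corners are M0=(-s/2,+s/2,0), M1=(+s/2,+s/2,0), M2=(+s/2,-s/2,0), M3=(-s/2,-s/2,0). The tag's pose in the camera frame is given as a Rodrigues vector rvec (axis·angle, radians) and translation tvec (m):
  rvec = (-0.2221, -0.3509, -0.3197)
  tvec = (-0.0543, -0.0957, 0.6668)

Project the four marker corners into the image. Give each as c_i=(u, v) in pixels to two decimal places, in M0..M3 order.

c0=(219.19, 249.81) c1=(339.62, 220.00) c2=(296.30, 121.36) c3=(176.58, 141.04)

Intrinsics K: fx=543.0, fy=477.1, cx=304.4, cy=250.0
Marker side s = 0.16 m; corners in marker frame (Z=0):
  M0 = (-0.0800, +0.0800, 0)
  M1 = (+0.0800, +0.0800, 0)
  M2 = (+0.0800, -0.0800, 0)
  M3 = (-0.0800, -0.0800, 0)
rvec = (-0.2221, -0.3509, -0.3197), |rvec| = θ = 0.52409 rad = 30.028°
Rodrigues: sinθ=0.50042, 1−cosθ=0.13422; R = I + sinθ·[k]× + (1−cosθ)·[k]×²:
    [+0.88989 +0.34335 -0.30036]
    [-0.26718 +0.92595 +0.26689]
    [+0.36975 -0.15725 +0.91573]
t = (-0.0543, -0.0957, 0.6668) m
M0: Pc = R·M0+t = (-0.09802, -0.00025, +0.62464); u = 543.0·(-0.09802)/0.62464 + 304.4 = 219.1885, v = 477.1·(-0.00025)/0.62464 + 250.0 = 249.8094
M1: Pc = R·M1+t = (+0.04436, -0.04300, +0.68380); u = 543.0·(+0.04436)/0.68380 + 304.4 = 339.6249, v = 477.1·(-0.04300)/0.68380 + 250.0 = 219.9992
M2: Pc = R·M2+t = (-0.01058, -0.19115, +0.70896); u = 543.0·(-0.01058)/0.70896 + 304.4 = 296.2990, v = 477.1·(-0.19115)/0.70896 + 250.0 = 121.3639
M3: Pc = R·M3+t = (-0.15296, -0.14840, +0.64980); u = 543.0·(-0.15296)/0.64980 + 304.4 = 176.5813, v = 477.1·(-0.14840)/0.64980 + 250.0 = 141.0397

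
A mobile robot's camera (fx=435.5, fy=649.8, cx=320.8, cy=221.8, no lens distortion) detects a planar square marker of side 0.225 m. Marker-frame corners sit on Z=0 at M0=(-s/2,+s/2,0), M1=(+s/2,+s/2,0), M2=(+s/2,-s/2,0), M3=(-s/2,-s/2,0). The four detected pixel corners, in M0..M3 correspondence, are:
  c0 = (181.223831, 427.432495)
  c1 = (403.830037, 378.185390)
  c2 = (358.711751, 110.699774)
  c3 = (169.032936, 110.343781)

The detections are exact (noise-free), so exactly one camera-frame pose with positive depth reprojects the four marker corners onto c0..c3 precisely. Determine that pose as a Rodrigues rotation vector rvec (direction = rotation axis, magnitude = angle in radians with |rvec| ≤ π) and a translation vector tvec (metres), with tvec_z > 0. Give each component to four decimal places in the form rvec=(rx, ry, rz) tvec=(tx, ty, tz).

rvec=(-0.4146, -0.3110, -0.1224) tvec=(-0.0386, 0.0149, 0.4677)

Intrinsics K: fx=435.5, fy=649.8, cx=320.8, cy=221.8
Marker side s = 0.225 m; corners in marker frame (Z=0):
  M0 = (-0.1125, +0.1125, 0)
  M1 = (+0.1125, +0.1125, 0)
  M2 = (+0.1125, -0.1125, 0)
  M3 = (-0.1125, -0.1125, 0)
Detected image corners:
  c0 = (181.223831, 427.432495) px
  c1 = (403.830037, 378.185390) px
  c2 = (358.711751, 110.699774) px
  c3 = (169.032936, 110.343781) px
Planar DLT: solve 8×8 A·h = b for H (H[2,2]=1):
  H  [+1100.65225 -91.05305 +284.86636]
  H  [+77.64212 +1083.81853 +242.47918]
  H  [+0.68689 -0.80540 +1.00000]
B = K⁻¹H; ‖b₁‖=2.137964, ‖b₂‖=2.137964; λ = 2/(‖b₁‖+‖b₂‖) = 0.467735, sign → tz>0 ⇒ λ=+0.467735
r₁ = λ·B[:,0] = (+0.94545,-0.05378,+0.32128); r₂ = λ·B[:,1] = (+0.17970,+0.90873,-0.37671)
r₃ = r₁×r₂ = (-0.27170,+0.41390,+0.86883); SVD([r₁ r₂ r₃]) → R = UVᵀ:
  R  [+0.94545 +0.17970 -0.27170]
  R  [-0.05378 +0.90873 +0.41390]
  R  [+0.32128 -0.37671 +0.86883]
t = (-0.03859, +0.01489, +0.46773) m
tr R = 2.723017; θ = arccos((tr R − 1)/2) = 0.532563 rad = 30.514°
axis k = ((R−Rᵀ)₃₂, (R−Rᵀ)₁₃, (R−Rᵀ)₂₁) / (2 sinθ) = (-0.778555, -0.583942, -0.229920)
rvec = θ·k = (-0.414630, -0.310986, -0.122447)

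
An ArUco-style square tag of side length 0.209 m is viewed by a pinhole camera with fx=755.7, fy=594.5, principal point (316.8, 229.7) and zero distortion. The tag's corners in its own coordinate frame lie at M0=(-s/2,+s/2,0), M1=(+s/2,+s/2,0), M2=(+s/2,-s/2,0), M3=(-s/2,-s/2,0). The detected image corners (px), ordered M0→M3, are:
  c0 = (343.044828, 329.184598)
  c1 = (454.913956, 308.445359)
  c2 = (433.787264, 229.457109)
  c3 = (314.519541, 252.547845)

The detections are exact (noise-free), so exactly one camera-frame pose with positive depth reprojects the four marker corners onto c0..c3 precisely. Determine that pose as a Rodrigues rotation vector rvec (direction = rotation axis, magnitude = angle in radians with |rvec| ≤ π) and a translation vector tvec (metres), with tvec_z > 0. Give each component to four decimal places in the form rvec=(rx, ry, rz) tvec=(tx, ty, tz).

Intrinsics K: fx=755.7, fy=594.5, cx=316.8, cy=229.7
Marker side s = 0.209 m; corners in marker frame (Z=0):
  M0 = (-0.1045, +0.1045, 0)
  M1 = (+0.1045, +0.1045, 0)
  M2 = (+0.1045, -0.1045, 0)
  M3 = (-0.1045, -0.1045, 0)
Detected image corners:
  c0 = (343.044828, 329.184598) px
  c1 = (454.913956, 308.445359) px
  c2 = (433.787264, 229.457109) px
  c3 = (314.519541, 252.547845) px
Planar DLT: solve 8×8 A·h = b for H (H[2,2]=1):
  H  [+531.11057 +241.86322 +386.64696]
  H  [-120.06352 +461.32256 +281.26511]
  H  [-0.05500 +0.31813 +1.00000]
B = K⁻¹H; ‖b₁‖=0.750037, ‖b₂‖=0.750037; λ = 2/(‖b₁‖+‖b₂‖) = 1.333268, sign → tz>0 ⇒ λ=+1.333268
r₁ = λ·B[:,0] = (+0.96777,-0.24093,-0.07333); r₂ = λ·B[:,1] = (+0.24891,+0.87071,+0.42415)
r₃ = r₁×r₂ = (-0.03834,-0.42873,+0.90262); SVD([r₁ r₂ r₃]) → R = UVᵀ:
  R  [+0.96777 +0.24891 -0.03834]
  R  [-0.24093 +0.87071 -0.42873]
  R  [-0.07333 +0.42415 +0.90262]
t = (+0.12323, +0.11564, +1.33327) m
tr R = 2.741103; θ = arccos((tr R − 1)/2) = 0.514475 rad = 29.477°
axis k = ((R−Rᵀ)₃₂, (R−Rᵀ)₁₃, (R−Rᵀ)₂₁) / (2 sinθ) = (+0.866606, +0.035544, -0.497725)
rvec = θ·k = (+0.445847, +0.018287, -0.256067)

rvec=(0.4458, 0.0183, -0.2561) tvec=(0.1232, 0.1156, 1.3333)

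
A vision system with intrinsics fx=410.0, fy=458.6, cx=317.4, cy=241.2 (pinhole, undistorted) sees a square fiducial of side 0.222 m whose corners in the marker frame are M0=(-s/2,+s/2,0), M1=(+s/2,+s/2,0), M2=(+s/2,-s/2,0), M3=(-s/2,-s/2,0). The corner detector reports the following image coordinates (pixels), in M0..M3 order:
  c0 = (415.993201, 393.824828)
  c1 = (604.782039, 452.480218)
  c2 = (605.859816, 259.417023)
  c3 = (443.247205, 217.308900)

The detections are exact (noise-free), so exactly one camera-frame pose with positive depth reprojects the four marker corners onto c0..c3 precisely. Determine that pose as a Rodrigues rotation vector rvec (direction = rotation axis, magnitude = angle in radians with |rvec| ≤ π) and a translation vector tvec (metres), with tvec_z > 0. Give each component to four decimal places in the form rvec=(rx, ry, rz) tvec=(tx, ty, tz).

rvec=(-0.3890, 0.0675, 0.2599) tvec=(0.2574, 0.0950, 0.5317)

Intrinsics K: fx=410.0, fy=458.6, cx=317.4, cy=241.2
Marker side s = 0.222 m; corners in marker frame (Z=0):
  M0 = (-0.1110, +0.1110, 0)
  M1 = (+0.1110, +0.1110, 0)
  M2 = (+0.1110, -0.1110, 0)
  M3 = (-0.1110, -0.1110, 0)
Detected image corners:
  c0 = (415.993201, 393.824828) px
  c1 = (604.782039, 452.480218) px
  c2 = (605.859816, 259.417023) px
  c3 = (443.247205, 217.308900) px
Planar DLT: solve 8×8 A·h = b for H (H[2,2]=1):
  H  [+675.34478 -421.48801 +515.90893]
  H  [+152.76758 +603.77428 +323.09384]
  H  [-0.21565 -0.68848 +1.00000]
B = K⁻¹H; ‖b₁‖=1.880684, ‖b₂‖=1.880684; λ = 2/(‖b₁‖+‖b₂‖) = 0.531721, sign → tz>0 ⇒ λ=+0.531721
r₁ = λ·B[:,0] = (+0.96461,+0.23743,-0.11467); r₂ = λ·B[:,1] = (-0.26322,+0.89258,-0.36608)
r₃ = r₁×r₂ = (+0.01543,+0.38331,+0.92349); SVD([r₁ r₂ r₃]) → R = UVᵀ:
  R  [+0.96461 -0.26322 +0.01543]
  R  [+0.23743 +0.89258 +0.38331]
  R  [-0.11467 -0.36608 +0.92349]
t = (+0.25744, +0.09495, +0.53172) m
tr R = 2.780685; θ = arccos((tr R − 1)/2) = 0.472699 rad = 27.084°
axis k = ((R−Rᵀ)₃₂, (R−Rᵀ)₁₃, (R−Rᵀ)₂₁) / (2 sinθ) = (-0.822973, +0.142874, +0.549821)
rvec = θ·k = (-0.389018, +0.067536, +0.259900)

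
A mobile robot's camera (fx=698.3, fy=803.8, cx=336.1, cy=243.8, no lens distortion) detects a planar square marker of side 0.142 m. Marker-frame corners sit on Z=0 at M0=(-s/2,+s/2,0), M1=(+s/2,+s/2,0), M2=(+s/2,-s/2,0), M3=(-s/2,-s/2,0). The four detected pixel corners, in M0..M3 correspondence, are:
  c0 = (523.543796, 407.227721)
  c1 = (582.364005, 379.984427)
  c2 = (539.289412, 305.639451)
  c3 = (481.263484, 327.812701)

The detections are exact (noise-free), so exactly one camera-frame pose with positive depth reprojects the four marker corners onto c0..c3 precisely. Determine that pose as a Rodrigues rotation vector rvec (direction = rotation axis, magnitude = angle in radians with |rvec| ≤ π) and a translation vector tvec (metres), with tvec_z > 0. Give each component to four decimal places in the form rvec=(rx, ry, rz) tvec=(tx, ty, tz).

Intrinsics K: fx=698.3, fy=803.8, cx=336.1, cy=243.8
Marker side s = 0.142 m; corners in marker frame (Z=0):
  M0 = (-0.0710, +0.0710, 0)
  M1 = (+0.0710, +0.0710, 0)
  M2 = (+0.0710, -0.0710, 0)
  M3 = (-0.0710, -0.0710, 0)
Detected image corners:
  c0 = (523.543796, 407.227721) px
  c1 = (582.364005, 379.984427) px
  c2 = (539.289412, 305.639451) px
  c3 = (481.263484, 327.812701) px
Planar DLT: solve 8×8 A·h = b for H (H[2,2]=1):
  H  [+598.06228 +113.33337 +531.80983]
  H  [-48.82178 +415.84244 +353.89654]
  H  [+0.35120 -0.35229 +1.00000]
B = K⁻¹H; ‖b₁‖=0.789849, ‖b₂‖=0.789849; λ = 2/(‖b₁‖+‖b₂‖) = 1.266065, sign → tz>0 ⇒ λ=+1.266065
r₁ = λ·B[:,0] = (+0.87032,-0.21176,+0.44464); r₂ = λ·B[:,1] = (+0.42016,+0.79028,-0.44602)
r₃ = r₁×r₂ = (-0.25694,+0.57500,+0.77676); SVD([r₁ r₂ r₃]) → R = UVᵀ:
  R  [+0.87032 +0.42016 -0.25694]
  R  [-0.21176 +0.79028 +0.57500]
  R  [+0.44464 -0.44602 +0.77676]
t = (+0.35484, +0.17341, +1.26607) m
tr R = 2.437356; θ = arccos((tr R − 1)/2) = 0.768897 rad = 44.055°
axis k = ((R−Rᵀ)₃₂, (R−Rᵀ)₁₃, (R−Rᵀ)₂₁) / (2 sinθ) = (-0.734182, -0.504483, -0.454393)
rvec = θ·k = (-0.564510, -0.387895, -0.349382)

rvec=(-0.5645, -0.3879, -0.3494) tvec=(0.3548, 0.1734, 1.2661)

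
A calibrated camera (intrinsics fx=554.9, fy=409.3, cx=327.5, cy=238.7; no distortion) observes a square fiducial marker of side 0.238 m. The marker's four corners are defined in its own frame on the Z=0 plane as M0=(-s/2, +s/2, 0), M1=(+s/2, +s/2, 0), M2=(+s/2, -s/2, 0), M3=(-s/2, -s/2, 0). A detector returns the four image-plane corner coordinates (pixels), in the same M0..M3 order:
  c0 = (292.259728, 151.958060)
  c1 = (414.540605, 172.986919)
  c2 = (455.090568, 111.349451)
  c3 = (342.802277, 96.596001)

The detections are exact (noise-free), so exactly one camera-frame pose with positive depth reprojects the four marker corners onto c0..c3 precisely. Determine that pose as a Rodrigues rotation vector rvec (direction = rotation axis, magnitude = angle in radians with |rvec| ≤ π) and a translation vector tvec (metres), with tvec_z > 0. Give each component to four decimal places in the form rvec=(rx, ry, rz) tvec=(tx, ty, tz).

Intrinsics K: fx=554.9, fy=409.3, cx=327.5, cy=238.7
Marker side s = 0.238 m; corners in marker frame (Z=0):
  M0 = (-0.1190, +0.1190, 0)
  M1 = (+0.1190, +0.1190, 0)
  M2 = (+0.1190, -0.1190, 0)
  M3 = (-0.1190, -0.1190, 0)
Detected image corners:
  c0 = (292.259728, 151.958060) px
  c1 = (414.540605, 172.986919) px
  c2 = (455.090568, 111.349451) px
  c3 = (342.802277, 96.596001) px
Planar DLT: solve 8×8 A·h = b for H (H[2,2]=1):
  H  [+376.86328 -371.35336 +375.33589]
  H  [+33.79044 +181.84744 +131.23958]
  H  [-0.30502 -0.47643 +1.00000]
B = K⁻¹H; ‖b₁‖=0.948180, ‖b₂‖=0.948180; λ = 2/(‖b₁‖+‖b₂‖) = 1.054653, sign → tz>0 ⇒ λ=+1.054653
r₁ = λ·B[:,0] = (+0.90613,+0.27467,-0.32169); r₂ = λ·B[:,1] = (-0.40925,+0.76161,-0.50247)
r₃ = r₁×r₂ = (+0.10698,+0.58695,+0.80252); SVD([r₁ r₂ r₃]) → R = UVᵀ:
  R  [+0.90613 -0.40925 +0.10698]
  R  [+0.27467 +0.76161 +0.58695]
  R  [-0.32169 -0.50247 +0.80252]
t = (+0.09092, -0.27690, +1.05465) m
tr R = 2.470259; θ = arccos((tr R − 1)/2) = 0.744938 rad = 42.682°
axis k = ((R−Rᵀ)₃₂, (R−Rᵀ)₁₃, (R−Rᵀ)₂₁) / (2 sinθ) = (-0.803494, +0.316162, +0.504419)
rvec = θ·k = (-0.598554, +0.235521, +0.375761)

rvec=(-0.5986, 0.2355, 0.3758) tvec=(0.0909, -0.2769, 1.0547)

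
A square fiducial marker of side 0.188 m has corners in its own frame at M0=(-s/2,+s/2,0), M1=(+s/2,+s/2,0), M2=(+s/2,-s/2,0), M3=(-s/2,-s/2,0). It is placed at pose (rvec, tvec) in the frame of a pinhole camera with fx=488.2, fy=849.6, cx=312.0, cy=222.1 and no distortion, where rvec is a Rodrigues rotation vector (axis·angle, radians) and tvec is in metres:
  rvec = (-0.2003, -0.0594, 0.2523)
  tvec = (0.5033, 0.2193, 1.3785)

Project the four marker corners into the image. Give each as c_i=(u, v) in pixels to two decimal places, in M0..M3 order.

c0=(452.28, 400.40) c1=(516.76, 429.33) c2=(527.00, 315.49) c3=(464.34, 286.85)

Intrinsics K: fx=488.2, fy=849.6, cx=312.0, cy=222.1
Marker side s = 0.188 m; corners in marker frame (Z=0):
  M0 = (-0.0940, +0.0940, 0)
  M1 = (+0.0940, +0.0940, 0)
  M2 = (+0.0940, -0.0940, 0)
  M3 = (-0.0940, -0.0940, 0)
rvec = (-0.2003, -0.0594, 0.2523), |rvec| = θ = 0.32757 rad = 18.769°
Rodrigues: sinθ=0.32175, 1−cosθ=0.05317; R = I + sinθ·[k]× + (1−cosθ)·[k]×²:
    [+0.96671 -0.24192 -0.08339]
    [+0.25371 +0.94857 +0.18931]
    [+0.03330 -0.20416 +0.97837]
t = (0.5033, 0.2193, 1.3785) m
M0: Pc = R·M0+t = (+0.38969, +0.28462, +1.35618); u = 488.2·(+0.38969)/1.35618 + 312.0 = 452.2812, v = 849.6·(+0.28462)/1.35618 + 222.1 = 400.4032
M1: Pc = R·M1+t = (+0.57143, +0.33231, +1.36244); u = 488.2·(+0.57143)/1.36244 + 312.0 = 516.7595, v = 849.6·(+0.33231)/1.36244 + 222.1 = 429.3272
M2: Pc = R·M2+t = (+0.61691, +0.15398, +1.40082); u = 488.2·(+0.61691)/1.40082 + 312.0 = 526.9994, v = 849.6·(+0.15398)/1.40082 + 222.1 = 315.4906
M3: Pc = R·M3+t = (+0.43517, +0.10629, +1.39456); u = 488.2·(+0.43517)/1.39456 + 312.0 = 464.3417, v = 849.6·(+0.10629)/1.39456 + 222.1 = 286.8516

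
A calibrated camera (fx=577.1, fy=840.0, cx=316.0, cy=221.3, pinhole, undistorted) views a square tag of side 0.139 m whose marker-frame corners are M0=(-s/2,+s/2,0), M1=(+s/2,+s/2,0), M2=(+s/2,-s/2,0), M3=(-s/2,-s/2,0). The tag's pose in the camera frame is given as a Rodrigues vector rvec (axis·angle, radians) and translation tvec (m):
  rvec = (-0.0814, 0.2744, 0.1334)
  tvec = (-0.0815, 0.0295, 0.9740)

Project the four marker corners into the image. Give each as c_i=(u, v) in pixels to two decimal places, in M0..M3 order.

Intrinsics K: fx=577.1, fy=840.0, cx=316.0, cy=221.3
Marker side s = 0.139 m; corners in marker frame (Z=0):
  M0 = (-0.0695, +0.0695, 0)
  M1 = (+0.0695, +0.0695, 0)
  M2 = (+0.0695, -0.0695, 0)
  M3 = (-0.0695, -0.0695, 0)
rvec = (-0.0814, 0.2744, 0.1334), |rvec| = θ = 0.31578 rad = 18.093°
Rodrigues: sinθ=0.31056, 1−cosθ=0.04945; R = I + sinθ·[k]× + (1−cosθ)·[k]×²:
    [+0.95384 -0.14227 +0.26448]
    [+0.12012 +0.98789 +0.09820]
    [-0.27525 -0.06190 +0.95938]
t = (-0.0815, 0.0295, 0.9740) m
M0: Pc = R·M0+t = (-0.15768, +0.08981, +0.98883); u = 577.1·(-0.15768)/0.98883 + 316.0 = 223.9749, v = 840.0·(+0.08981)/0.98883 + 221.3 = 297.5929
M1: Pc = R·M1+t = (-0.02510, +0.10651, +0.95057); u = 577.1·(-0.02510)/0.95057 + 316.0 = 300.7640, v = 840.0·(+0.10651)/0.95057 + 221.3 = 315.4180
M2: Pc = R·M2+t = (-0.00532, -0.03081, +0.95917); u = 577.1·(-0.00532)/0.95917 + 316.0 = 312.7989, v = 840.0·(-0.03081)/0.95917 + 221.3 = 194.3179
M3: Pc = R·M3+t = (-0.13790, -0.04751, +0.99743); u = 577.1·(-0.13790)/0.99743 + 316.0 = 236.2106, v = 840.0·(-0.04751)/0.99743 + 221.3 = 181.2917

c0=(223.97, 297.59) c1=(300.76, 315.42) c2=(312.80, 194.32) c3=(236.21, 181.29)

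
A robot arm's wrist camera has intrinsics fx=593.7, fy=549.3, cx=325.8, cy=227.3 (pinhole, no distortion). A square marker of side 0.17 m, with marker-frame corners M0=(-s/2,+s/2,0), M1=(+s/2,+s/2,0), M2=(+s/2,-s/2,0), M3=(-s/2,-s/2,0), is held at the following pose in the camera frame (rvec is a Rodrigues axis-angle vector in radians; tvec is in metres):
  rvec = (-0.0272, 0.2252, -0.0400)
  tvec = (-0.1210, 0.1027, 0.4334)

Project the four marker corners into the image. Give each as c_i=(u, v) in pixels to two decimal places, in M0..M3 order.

Intrinsics K: fx=593.7, fy=549.3, cx=325.8, cy=227.3
Marker side s = 0.17 m; corners in marker frame (Z=0):
  M0 = (-0.0850, +0.0850, 0)
  M1 = (+0.0850, +0.0850, 0)
  M2 = (+0.0850, -0.0850, 0)
  M3 = (-0.0850, -0.0850, 0)
rvec = (-0.0272, 0.2252, -0.0400), |rvec| = θ = 0.23034 rad = 13.197°
Rodrigues: sinθ=0.22831, 1−cosθ=0.02641; R = I + sinθ·[k]× + (1−cosθ)·[k]×²:
    [+0.97396 +0.03660 +0.22376]
    [-0.04270 +0.99884 +0.02248]
    [-0.22267 -0.03144 +0.97439]
t = (-0.1210, 0.1027, 0.4334) m
M0: Pc = R·M0+t = (-0.20068, +0.19123, +0.44965); u = 593.7·(-0.20068)/0.44965 + 325.8 = 60.8385, v = 549.3·(+0.19123)/0.44965 + 227.3 = 460.9077
M1: Pc = R·M1+t = (-0.03510, +0.18397, +0.41180); u = 593.7·(-0.03510)/0.41180 + 325.8 = 275.1917, v = 549.3·(+0.18397)/0.41180 + 227.3 = 472.6999
M2: Pc = R·M2+t = (-0.04132, +0.01417, +0.41715); u = 593.7·(-0.04132)/0.41715 + 325.8 = 266.9853, v = 549.3·(+0.01417)/0.41715 + 227.3 = 245.9589
M3: Pc = R·M3+t = (-0.20690, +0.02143, +0.45500); u = 593.7·(-0.20690)/0.45500 + 325.8 = 55.8331, v = 549.3·(+0.02143)/0.45500 + 227.3 = 253.1693

c0=(60.84, 460.91) c1=(275.19, 472.70) c2=(266.99, 245.96) c3=(55.83, 253.17)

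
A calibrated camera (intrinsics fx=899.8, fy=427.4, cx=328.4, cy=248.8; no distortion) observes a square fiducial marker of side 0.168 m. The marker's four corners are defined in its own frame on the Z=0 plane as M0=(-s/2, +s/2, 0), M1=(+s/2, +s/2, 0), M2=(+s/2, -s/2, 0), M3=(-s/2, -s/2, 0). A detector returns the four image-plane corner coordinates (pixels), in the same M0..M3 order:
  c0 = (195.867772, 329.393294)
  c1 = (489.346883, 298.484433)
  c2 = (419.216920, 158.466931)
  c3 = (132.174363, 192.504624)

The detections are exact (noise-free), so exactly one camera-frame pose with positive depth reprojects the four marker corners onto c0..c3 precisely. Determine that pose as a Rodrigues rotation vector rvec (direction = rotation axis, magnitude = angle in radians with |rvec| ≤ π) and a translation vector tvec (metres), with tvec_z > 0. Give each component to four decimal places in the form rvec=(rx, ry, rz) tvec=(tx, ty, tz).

rvec=(-0.0391, 0.0845, -0.2282) tvec=(-0.0120, -0.0052, 0.5046)

Intrinsics K: fx=899.8, fy=427.4, cx=328.4, cy=248.8
Marker side s = 0.168 m; corners in marker frame (Z=0):
  M0 = (-0.0840, +0.0840, 0)
  M1 = (+0.0840, +0.0840, 0)
  M2 = (+0.0840, -0.0840, 0)
  M3 = (-0.0840, -0.0840, 0)
Detected image corners:
  c0 = (195.867772, 329.393294) px
  c1 = (489.346883, 298.484433) px
  c2 = (419.216920, 158.466931) px
  c3 = (132.174363, 192.504624) px
Planar DLT: solve 8×8 A·h = b for H (H[2,2]=1):
  H  [+1679.05660 +368.41274 +306.96844]
  H  [-231.78454 +800.55787 +244.36932]
  H  [-0.15699 -0.09581 +1.00000]
B = K⁻¹H; ‖b₁‖=1.981709, ‖b₂‖=1.981709; λ = 2/(‖b₁‖+‖b₂‖) = 0.504615, sign → tz>0 ⇒ λ=+0.504615
r₁ = λ·B[:,0] = (+0.97054,-0.22754,-0.07922); r₂ = λ·B[:,1] = (+0.22425,+0.97333,-0.04835)
r₃ = r₁×r₂ = (+0.08811,+0.02916,+0.99568); SVD([r₁ r₂ r₃]) → R = UVᵀ:
  R  [+0.97054 +0.22425 +0.08811]
  R  [-0.22754 +0.97333 +0.02916]
  R  [-0.07922 -0.04835 +0.99568]
t = (-0.01202, -0.00523, +0.50461) m
tr R = 2.939555; θ = arccos((tr R − 1)/2) = 0.246478 rad = 14.122°
axis k = ((R−Rᵀ)₃₂, (R−Rᵀ)₁₃, (R−Rᵀ)₂₁) / (2 sinθ) = (-0.158820, +0.342888, -0.925853)
rvec = θ·k = (-0.039146, +0.084514, -0.228203)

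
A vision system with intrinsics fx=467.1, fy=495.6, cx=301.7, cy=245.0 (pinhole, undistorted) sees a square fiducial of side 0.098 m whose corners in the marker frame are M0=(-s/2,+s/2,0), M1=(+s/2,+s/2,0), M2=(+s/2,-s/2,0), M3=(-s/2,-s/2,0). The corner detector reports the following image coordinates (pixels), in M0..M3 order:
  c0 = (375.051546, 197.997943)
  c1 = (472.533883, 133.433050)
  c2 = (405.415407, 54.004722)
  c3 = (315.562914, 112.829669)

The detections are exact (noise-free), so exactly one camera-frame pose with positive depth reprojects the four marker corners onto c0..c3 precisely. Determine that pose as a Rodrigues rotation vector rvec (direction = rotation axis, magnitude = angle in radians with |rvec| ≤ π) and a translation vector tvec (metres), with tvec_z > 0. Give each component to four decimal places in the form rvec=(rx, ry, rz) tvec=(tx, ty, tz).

Intrinsics K: fx=467.1, fy=495.6, cx=301.7, cy=245.0
Marker side s = 0.098 m; corners in marker frame (Z=0):
  M0 = (-0.0490, +0.0490, 0)
  M1 = (+0.0490, +0.0490, 0)
  M2 = (+0.0490, -0.0490, 0)
  M3 = (-0.0490, -0.0490, 0)
Detected image corners:
  c0 = (375.051546, 197.997943) px
  c1 = (472.533883, 133.433050) px
  c2 = (405.415407, 54.004722) px
  c3 = (315.562914, 112.829669) px
Planar DLT: solve 8×8 A·h = b for H (H[2,2]=1):
  H  [+977.18580 +304.53984 +390.92511]
  H  [-620.96597 +731.20575 +122.72141]
  H  [+0.05880 -0.87093 +1.00000]
B = K⁻¹H; ‖b₁‖=2.422016, ‖b₂‖=2.422016; λ = 2/(‖b₁‖+‖b₂‖) = 0.412879, sign → tz>0 ⇒ λ=+0.412879
r₁ = λ·B[:,0] = (+0.84807,-0.52932,+0.02428); r₂ = λ·B[:,1] = (+0.50145,+0.78692,-0.35959)
r₃ = r₁×r₂ = (+0.17123,+0.31713,+0.93280); SVD([r₁ r₂ r₃]) → R = UVᵀ:
  R  [+0.84807 +0.50145 +0.17123]
  R  [-0.52932 +0.78692 +0.31713]
  R  [+0.02428 -0.35959 +0.93280]
t = (+0.07887, -0.10187, +0.41288) m
tr R = 2.567792; θ = arccos((tr R − 1)/2) = 0.669881 rad = 38.381°
axis k = ((R−Rᵀ)₃₂, (R−Rᵀ)₁₃, (R−Rᵀ)₂₁) / (2 sinθ) = (-0.544957, +0.118344, -0.830070)
rvec = θ·k = (-0.365056, +0.079276, -0.556048)

rvec=(-0.3651, 0.0793, -0.5560) tvec=(0.0789, -0.1019, 0.4129)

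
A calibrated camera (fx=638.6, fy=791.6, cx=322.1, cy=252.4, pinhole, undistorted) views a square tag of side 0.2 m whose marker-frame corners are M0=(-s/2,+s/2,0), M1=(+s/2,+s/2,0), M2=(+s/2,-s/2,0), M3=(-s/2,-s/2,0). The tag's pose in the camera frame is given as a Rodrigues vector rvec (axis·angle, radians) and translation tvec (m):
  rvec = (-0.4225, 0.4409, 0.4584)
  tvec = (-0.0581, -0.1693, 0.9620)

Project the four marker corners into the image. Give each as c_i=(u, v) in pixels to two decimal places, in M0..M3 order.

Intrinsics K: fx=638.6, fy=791.6, cx=322.1, cy=252.4
Marker side s = 0.2 m; corners in marker frame (Z=0):
  M0 = (-0.1000, +0.1000, 0)
  M1 = (+0.1000, +0.1000, 0)
  M2 = (+0.1000, -0.1000, 0)
  M3 = (-0.1000, -0.1000, 0)
rvec = (-0.4225, 0.4409, 0.4584), |rvec| = θ = 0.76356 rad = 43.749°
Rodrigues: sinθ=0.69150, 1−cosθ=0.27762; R = I + sinθ·[k]× + (1−cosθ)·[k]×²:
    [+0.80738 -0.50384 +0.30707]
    [+0.32644 +0.81494 +0.47886]
    [-0.49151 -0.28639 +0.82244]
t = (-0.0581, -0.1693, 0.9620) m
M0: Pc = R·M0+t = (-0.18922, -0.12045, +0.98251); u = 638.6·(-0.18922)/0.98251 + 322.1 = 199.1124, v = 791.6·(-0.12045)/0.98251 + 252.4 = 155.3552
M1: Pc = R·M1+t = (-0.02775, -0.05516, +0.88421); u = 638.6·(-0.02775)/0.88421 + 322.1 = 302.0609, v = 791.6·(-0.05516)/0.88421 + 252.4 = 203.0152
M2: Pc = R·M2+t = (+0.07302, -0.21815, +0.94149); u = 638.6·(+0.07302)/0.94149 + 322.1 = 371.6297, v = 791.6·(-0.21815)/0.94149 + 252.4 = 68.9796
M3: Pc = R·M3+t = (-0.08845, -0.28344, +1.03979); u = 638.6·(-0.08845)/1.03979 + 322.1 = 267.7750, v = 791.6·(-0.28344)/1.03979 + 252.4 = 36.6167

c0=(199.11, 155.36) c1=(302.06, 203.02) c2=(371.63, 68.98) c3=(267.78, 36.62)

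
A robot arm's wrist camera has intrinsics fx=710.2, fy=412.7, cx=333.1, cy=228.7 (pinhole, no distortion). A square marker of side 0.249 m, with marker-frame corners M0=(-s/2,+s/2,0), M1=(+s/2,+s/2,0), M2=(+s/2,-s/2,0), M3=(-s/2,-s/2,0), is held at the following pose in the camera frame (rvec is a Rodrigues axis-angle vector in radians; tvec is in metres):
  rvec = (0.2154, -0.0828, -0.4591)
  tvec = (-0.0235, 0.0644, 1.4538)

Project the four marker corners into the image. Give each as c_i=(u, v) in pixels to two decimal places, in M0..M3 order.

c0=(294.10, 292.65) c1=(400.67, 261.34) c2=(350.07, 199.77) c3=(239.04, 231.99)

Intrinsics K: fx=710.2, fy=412.7, cx=333.1, cy=228.7
Marker side s = 0.249 m; corners in marker frame (Z=0):
  M0 = (-0.1245, +0.1245, 0)
  M1 = (+0.1245, +0.1245, 0)
  M2 = (+0.1245, -0.1245, 0)
  M3 = (-0.1245, -0.1245, 0)
rvec = (0.2154, -0.0828, -0.4591), |rvec| = θ = 0.51383 rad = 29.441°
Rodrigues: sinθ=0.49152, 1−cosθ=0.12913; R = I + sinθ·[k]× + (1−cosθ)·[k]×²:
    [+0.89356 +0.43044 -0.12757]
    [-0.44789 +0.87422 -0.18745]
    [+0.03084 +0.22464 +0.97395]
t = (-0.0235, 0.0644, 1.4538) m
M0: Pc = R·M0+t = (-0.08116, +0.22900, +1.47793); u = 710.2·(-0.08116)/1.47793 + 333.1 = 294.1004, v = 412.7·(+0.22900)/1.47793 + 228.7 = 292.6471
M1: Pc = R·M1+t = (+0.14134, +0.11748, +1.48561); u = 710.2·(+0.14134)/1.48561 + 333.1 = 400.6671, v = 412.7·(+0.11748)/1.48561 + 228.7 = 261.3354
M2: Pc = R·M2+t = (+0.03416, -0.10020, +1.42967); u = 710.2·(+0.03416)/1.42967 + 333.1 = 350.0684, v = 412.7·(-0.10020)/1.42967 + 228.7 = 199.7749
M3: Pc = R·M3+t = (-0.18834, +0.01132, +1.42199); u = 710.2·(-0.18834)/1.42199 + 333.1 = 239.0366, v = 412.7·(+0.01132)/1.42199 + 228.7 = 231.9858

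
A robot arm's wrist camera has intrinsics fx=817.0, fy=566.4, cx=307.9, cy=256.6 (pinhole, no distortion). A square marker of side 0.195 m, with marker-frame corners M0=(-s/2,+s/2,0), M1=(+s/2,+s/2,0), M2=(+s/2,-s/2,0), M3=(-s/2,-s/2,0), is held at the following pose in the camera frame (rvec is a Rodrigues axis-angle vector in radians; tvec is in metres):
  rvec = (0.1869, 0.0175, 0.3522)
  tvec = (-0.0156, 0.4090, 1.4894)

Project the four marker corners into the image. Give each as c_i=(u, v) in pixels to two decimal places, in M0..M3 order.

c0=(231.73, 431.59) c1=(330.99, 456.46) c2=(368.47, 392.25) c3=(266.86, 366.64)

Intrinsics K: fx=817.0, fy=566.4, cx=307.9, cy=256.6
Marker side s = 0.195 m; corners in marker frame (Z=0):
  M0 = (-0.0975, +0.0975, 0)
  M1 = (+0.0975, +0.0975, 0)
  M2 = (+0.0975, -0.0975, 0)
  M3 = (-0.0975, -0.0975, 0)
rvec = (0.1869, 0.0175, 0.3522), |rvec| = θ = 0.39910 rad = 22.867°
Rodrigues: sinθ=0.38859, 1−cosθ=0.07859; R = I + sinθ·[k]× + (1−cosθ)·[k]×²:
    [+0.93865 -0.34131 +0.04952]
    [+0.34454 +0.92156 -0.17894]
    [+0.01544 +0.18502 +0.98261]
t = (-0.0156, 0.4090, 1.4894) m
M0: Pc = R·M0+t = (-0.14040, +0.46526, +1.50593); u = 817.0·(-0.14040)/1.50593 + 307.9 = 231.7325, v = 566.4·(+0.46526)/1.50593 + 256.6 = 431.5898
M1: Pc = R·M1+t = (+0.04264, +0.53244, +1.50894); u = 817.0·(+0.04264)/1.50894 + 307.9 = 330.9870, v = 566.4·(+0.53244)/1.50894 + 256.6 = 456.4593
M2: Pc = R·M2+t = (+0.10920, +0.35274, +1.47287); u = 817.0·(+0.10920)/1.47287 + 307.9 = 368.4709, v = 566.4·(+0.35274)/1.47287 + 256.6 = 392.2485
M3: Pc = R·M3+t = (-0.07384, +0.28556, +1.46986); u = 817.0·(-0.07384)/1.46986 + 307.9 = 266.8569, v = 566.4·(+0.28556)/1.46986 + 256.6 = 366.6370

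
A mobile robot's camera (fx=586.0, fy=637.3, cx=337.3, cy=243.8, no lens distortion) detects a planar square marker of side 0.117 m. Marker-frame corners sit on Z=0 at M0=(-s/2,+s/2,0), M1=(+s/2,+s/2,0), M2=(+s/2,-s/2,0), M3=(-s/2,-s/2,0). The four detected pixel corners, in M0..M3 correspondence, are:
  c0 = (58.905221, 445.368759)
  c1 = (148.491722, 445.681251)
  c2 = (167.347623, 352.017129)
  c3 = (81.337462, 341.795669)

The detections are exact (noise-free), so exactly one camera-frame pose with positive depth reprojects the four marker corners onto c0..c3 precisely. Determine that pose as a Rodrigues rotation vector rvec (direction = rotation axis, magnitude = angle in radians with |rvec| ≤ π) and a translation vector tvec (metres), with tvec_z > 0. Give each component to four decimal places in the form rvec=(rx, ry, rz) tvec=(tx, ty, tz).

Intrinsics K: fx=586.0, fy=637.3, cx=337.3, cy=243.8
Marker side s = 0.117 m; corners in marker frame (Z=0):
  M0 = (-0.0585, +0.0585, 0)
  M1 = (+0.0585, +0.0585, 0)
  M2 = (+0.0585, -0.0585, 0)
  M3 = (-0.0585, -0.0585, 0)
Detected image corners:
  c0 = (58.905221, 445.368759) px
  c1 = (148.491722, 445.681251) px
  c2 = (167.347623, 352.017129) px
  c3 = (81.337462, 341.795669) px
Planar DLT: solve 8×8 A·h = b for H (H[2,2]=1):
  H  [+849.08230 -192.13609 +116.33296]
  H  [+388.69400 +783.52984 +395.93263]
  H  [+0.86650 -0.14441 +1.00000]
B = K⁻¹H; ‖b₁‖=1.315753, ‖b₂‖=1.315753; λ = 2/(‖b₁‖+‖b₂‖) = 0.760021, sign → tz>0 ⇒ λ=+0.760021
r₁ = λ·B[:,0] = (+0.72217,+0.21161,+0.65856); r₂ = λ·B[:,1] = (-0.18602,+0.97640,-0.10976)
r₃ = r₁×r₂ = (-0.66624,-0.04324,+0.74449); SVD([r₁ r₂ r₃]) → R = UVᵀ:
  R  [+0.72217 -0.18602 -0.66624]
  R  [+0.21161 +0.97640 -0.04324]
  R  [+0.65856 -0.10976 +0.74449]
t = (-0.28659, +0.18143, +0.76002) m
tr R = 2.443049; θ = arccos((tr R − 1)/2) = 0.764795 rad = 43.820°
axis k = ((R−Rᵀ)₃₂, (R−Rᵀ)₁₃, (R−Rᵀ)₂₁) / (2 sinθ) = (-0.048031, -0.956683, +0.287144)
rvec = θ·k = (-0.036734, -0.731666, +0.219606)

rvec=(-0.0367, -0.7317, 0.2196) tvec=(-0.2866, 0.1814, 0.7600)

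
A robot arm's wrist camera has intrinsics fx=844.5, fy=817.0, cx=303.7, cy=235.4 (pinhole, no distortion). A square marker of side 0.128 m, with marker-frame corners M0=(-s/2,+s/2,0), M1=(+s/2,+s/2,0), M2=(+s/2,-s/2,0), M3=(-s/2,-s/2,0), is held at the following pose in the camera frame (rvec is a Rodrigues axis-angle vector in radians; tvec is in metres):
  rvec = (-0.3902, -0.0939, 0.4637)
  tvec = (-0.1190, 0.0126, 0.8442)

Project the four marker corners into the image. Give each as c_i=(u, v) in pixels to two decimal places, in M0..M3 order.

c0=(94.71, 271.52) c1=(212.33, 329.32) c2=(269.47, 225.04) c3=(158.56, 170.53)

Intrinsics K: fx=844.5, fy=817.0, cx=303.7, cy=235.4
Marker side s = 0.128 m; corners in marker frame (Z=0):
  M0 = (-0.0640, +0.0640, 0)
  M1 = (+0.0640, +0.0640, 0)
  M2 = (+0.0640, -0.0640, 0)
  M3 = (-0.0640, -0.0640, 0)
rvec = (-0.3902, -0.0939, 0.4637), |rvec| = θ = 0.61326 rad = 35.137°
Rodrigues: sinθ=0.57554, 1−cosθ=0.18223; R = I + sinθ·[k]× + (1−cosθ)·[k]×²:
    [+0.89155 -0.41742 -0.17579]
    [+0.45293 +0.82205 +0.34510]
    [+0.00046 -0.38729 +0.92196]
t = (-0.1190, 0.0126, 0.8442) m
M0: Pc = R·M0+t = (-0.20277, +0.03622, +0.81938); u = 844.5·(-0.20277)/0.81938 + 303.7 = 94.7104, v = 817.0·(+0.03622)/0.81938 + 235.4 = 271.5181
M1: Pc = R·M1+t = (-0.08866, +0.09420, +0.81944); u = 844.5·(-0.08866)/0.81944 + 303.7 = 212.3329, v = 817.0·(+0.09420)/0.81944 + 235.4 = 329.3177
M2: Pc = R·M2+t = (-0.03523, -0.01102, +0.86902); u = 844.5·(-0.03523)/0.86902 + 303.7 = 269.4678, v = 817.0·(-0.01102)/0.86902 + 235.4 = 225.0363
M3: Pc = R·M3+t = (-0.14934, -0.06900, +0.86896); u = 844.5·(-0.14934)/0.86896 + 303.7 = 158.5595, v = 817.0·(-0.06900)/0.86896 + 235.4 = 170.5272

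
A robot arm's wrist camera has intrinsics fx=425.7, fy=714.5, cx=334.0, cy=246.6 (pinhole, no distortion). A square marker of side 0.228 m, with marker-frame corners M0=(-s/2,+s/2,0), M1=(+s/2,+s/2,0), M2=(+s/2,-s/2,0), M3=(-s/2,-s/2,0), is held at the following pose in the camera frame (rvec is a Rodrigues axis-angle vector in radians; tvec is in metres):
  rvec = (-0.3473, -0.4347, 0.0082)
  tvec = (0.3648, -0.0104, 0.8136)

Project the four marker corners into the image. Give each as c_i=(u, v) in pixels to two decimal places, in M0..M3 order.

Intrinsics K: fx=425.7, fy=714.5, cx=334.0, cy=246.6
Marker side s = 0.228 m; corners in marker frame (Z=0):
  M0 = (-0.1140, +0.1140, 0)
  M1 = (+0.1140, +0.1140, 0)
  M2 = (+0.1140, -0.1140, 0)
  M3 = (-0.1140, -0.1140, 0)
rvec = (-0.3473, -0.4347, 0.0082), |rvec| = θ = 0.55646 rad = 31.883°
Rodrigues: sinθ=0.52818, 1−cosθ=0.15087; R = I + sinθ·[k]× + (1−cosθ)·[k]×²:
    [+0.90790 +0.06577 -0.41400]
    [+0.08134 +0.94120 +0.32792]
    [+0.41122 -0.33139 +0.84916]
t = (0.3648, -0.0104, 0.8136) m
M0: Pc = R·M0+t = (+0.26880, +0.08762, +0.72894); u = 425.7·(+0.26880)/0.72894 + 334.0 = 490.9771, v = 714.5·(+0.08762)/0.72894 + 246.6 = 332.4877
M1: Pc = R·M1+t = (+0.47580, +0.10617, +0.82270); u = 425.7·(+0.47580)/0.82270 + 334.0 = 580.1982, v = 714.5·(+0.10617)/0.82270 + 246.6 = 338.8062
M2: Pc = R·M2+t = (+0.46080, -0.10842, +0.89826); u = 425.7·(+0.46080)/0.89826 + 334.0 = 552.3821, v = 714.5·(-0.10842)/0.89826 + 246.6 = 160.3566
M3: Pc = R·M3+t = (+0.25380, -0.12697, +0.80450); u = 425.7·(+0.25380)/0.80450 + 334.0 = 468.2988, v = 714.5·(-0.12697)/0.80450 + 246.6 = 133.8345

c0=(490.98, 332.49) c1=(580.20, 338.81) c2=(552.38, 160.36) c3=(468.30, 133.83)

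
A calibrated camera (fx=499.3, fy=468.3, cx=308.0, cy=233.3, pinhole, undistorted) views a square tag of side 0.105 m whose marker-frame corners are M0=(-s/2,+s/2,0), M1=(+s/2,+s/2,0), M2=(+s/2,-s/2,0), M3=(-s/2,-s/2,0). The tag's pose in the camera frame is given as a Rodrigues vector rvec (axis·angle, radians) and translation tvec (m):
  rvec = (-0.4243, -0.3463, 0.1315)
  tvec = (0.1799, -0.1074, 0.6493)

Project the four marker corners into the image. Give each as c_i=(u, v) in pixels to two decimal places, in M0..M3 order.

Intrinsics K: fx=499.3, fy=468.3, cx=308.0, cy=233.3
Marker side s = 0.105 m; corners in marker frame (Z=0):
  M0 = (-0.0525, +0.0525, 0)
  M1 = (+0.0525, +0.0525, 0)
  M2 = (+0.0525, -0.0525, 0)
  M3 = (-0.0525, -0.0525, 0)
rvec = (-0.4243, -0.3463, 0.1315), |rvec| = θ = 0.56325 rad = 32.272°
Rodrigues: sinθ=0.53393, 1−cosθ=0.15447; R = I + sinθ·[k]× + (1−cosθ)·[k]×²:
    [+0.93319 -0.05311 -0.35545]
    [+0.19620 +0.90392 +0.38004]
    [+0.30111 -0.42439 +0.85395]
t = (0.1799, -0.1074, 0.6493) m
M0: Pc = R·M0+t = (+0.12812, -0.07024, +0.61121); u = 499.3·(+0.12812)/0.61121 + 308.0 = 412.6611, v = 468.3·(-0.07024)/0.61121 + 233.3 = 179.4796
M1: Pc = R·M1+t = (+0.22610, -0.04964, +0.64283); u = 499.3·(+0.22610)/0.64283 + 308.0 = 483.6205, v = 468.3·(-0.04964)/0.64283 + 233.3 = 197.1346
M2: Pc = R·M2+t = (+0.23168, -0.14456, +0.68739); u = 499.3·(+0.23168)/0.68739 + 308.0 = 476.2863, v = 468.3·(-0.14456)/0.68739 + 233.3 = 134.8184
M3: Pc = R·M3+t = (+0.13370, -0.16516, +0.65577); u = 499.3·(+0.13370)/0.65577 + 308.0 = 409.7951, v = 468.3·(-0.16516)/0.65577 + 233.3 = 115.3586

c0=(412.66, 179.48) c1=(483.62, 197.13) c2=(476.29, 134.82) c3=(409.80, 115.36)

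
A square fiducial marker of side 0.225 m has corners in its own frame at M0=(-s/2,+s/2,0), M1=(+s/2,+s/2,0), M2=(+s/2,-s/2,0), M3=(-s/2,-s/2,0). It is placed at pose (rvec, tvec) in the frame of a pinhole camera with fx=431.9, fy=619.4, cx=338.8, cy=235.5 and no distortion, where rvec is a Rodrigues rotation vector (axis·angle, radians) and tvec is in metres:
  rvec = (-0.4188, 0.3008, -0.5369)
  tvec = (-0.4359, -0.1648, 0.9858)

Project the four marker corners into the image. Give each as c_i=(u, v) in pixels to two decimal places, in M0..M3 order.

Intrinsics K: fx=431.9, fy=619.4, cx=338.8, cy=235.5
Marker side s = 0.225 m; corners in marker frame (Z=0):
  M0 = (-0.1125, +0.1125, 0)
  M1 = (+0.1125, +0.1125, 0)
  M2 = (+0.1125, -0.1125, 0)
  M3 = (-0.1125, -0.1125, 0)
rvec = (-0.4188, 0.3008, -0.5369), |rvec| = θ = 0.74440 rad = 42.651°
Rodrigues: sinθ=0.67753, 1−cosθ=0.26451; R = I + sinθ·[k]× + (1−cosθ)·[k]×²:
    [+0.81921 +0.42854 +0.38111]
    [-0.54880 +0.77868 +0.30409]
    [-0.16645 -0.45827 +0.87309]
t = (-0.4359, -0.1648, 0.9858) m
M0: Pc = R·M0+t = (-0.47985, -0.01546, +0.95297); u = 431.9·(-0.47985)/0.95297 + 338.8 = 121.3245, v = 619.4·(-0.01546)/0.95297 + 235.5 = 225.4528
M1: Pc = R·M1+t = (-0.29553, -0.13894, +0.91552); u = 431.9·(-0.29553)/0.91552 + 338.8 = 199.3835, v = 619.4·(-0.13894)/0.91552 + 235.5 = 141.5003
M2: Pc = R·M2+t = (-0.39195, -0.31414, +1.01863); u = 431.9·(-0.39195)/1.01863 + 338.8 = 172.6132, v = 619.4·(-0.31414)/1.01863 + 235.5 = 44.4791
M3: Pc = R·M3+t = (-0.57627, -0.19066, +1.05608); u = 431.9·(-0.57627)/1.05608 + 338.8 = 103.1249, v = 619.4·(-0.19066)/1.05608 + 235.5 = 123.6755

c0=(121.32, 225.45) c1=(199.38, 141.50) c2=(172.61, 44.48) c3=(103.12, 123.68)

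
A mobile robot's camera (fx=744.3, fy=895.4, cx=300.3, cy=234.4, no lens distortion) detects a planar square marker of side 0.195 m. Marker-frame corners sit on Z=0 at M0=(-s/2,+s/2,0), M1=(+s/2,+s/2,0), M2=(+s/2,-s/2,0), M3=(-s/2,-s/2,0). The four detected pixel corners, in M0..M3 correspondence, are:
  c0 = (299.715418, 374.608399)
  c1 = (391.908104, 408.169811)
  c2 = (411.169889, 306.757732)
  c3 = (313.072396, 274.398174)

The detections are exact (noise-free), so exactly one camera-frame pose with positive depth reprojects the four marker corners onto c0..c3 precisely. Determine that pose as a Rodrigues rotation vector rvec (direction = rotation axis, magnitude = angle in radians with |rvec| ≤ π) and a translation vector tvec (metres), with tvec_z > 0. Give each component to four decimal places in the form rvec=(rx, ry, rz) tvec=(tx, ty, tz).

rvec=(0.4187, 0.2835, 0.2008) tvec=(0.1035, 0.1760, 1.4621)

Intrinsics K: fx=744.3, fy=895.4, cx=300.3, cy=234.4
Marker side s = 0.195 m; corners in marker frame (Z=0):
  M0 = (-0.0975, +0.0975, 0)
  M1 = (+0.0975, +0.0975, 0)
  M2 = (+0.0975, -0.0975, 0)
  M3 = (-0.0975, -0.0975, 0)
Detected image corners:
  c0 = (299.715418, 374.608399) px
  c1 = (391.908104, 408.169811) px
  c2 = (411.169889, 306.757732) px
  c3 = (313.072396, 274.398174) px
Planar DLT: solve 8×8 A·h = b for H (H[2,2]=1):
  H  [+432.12329 +19.75582 +353.00917]
  H  [+115.77657 +616.31217 +342.16451]
  H  [-0.15643 +0.29145 +1.00000]
B = K⁻¹H; ‖b₁‖=0.683953, ‖b₂‖=0.683953; λ = 2/(‖b₁‖+‖b₂‖) = 1.462089, sign → tz>0 ⇒ λ=+1.462089
r₁ = λ·B[:,0] = (+0.94113,+0.24892,-0.22871); r₂ = λ·B[:,1] = (-0.13312,+0.89482,+0.42612)
r₃ = r₁×r₂ = (+0.31073,-0.37059,+0.87528); SVD([r₁ r₂ r₃]) → R = UVᵀ:
  R  [+0.94113 -0.13312 +0.31073]
  R  [+0.24892 +0.89482 -0.37059]
  R  [-0.22871 +0.42612 +0.87528]
t = (+0.10354, +0.17597, +1.46209) m
tr R = 2.711227; θ = arccos((tr R − 1)/2) = 0.544061 rad = 31.172°
axis k = ((R−Rᵀ)₃₂, (R−Rᵀ)₁₃, (R−Rᵀ)₂₁) / (2 sinθ) = (+0.769602, +0.521079, +0.369040)
rvec = θ·k = (+0.418710, +0.283499, +0.200780)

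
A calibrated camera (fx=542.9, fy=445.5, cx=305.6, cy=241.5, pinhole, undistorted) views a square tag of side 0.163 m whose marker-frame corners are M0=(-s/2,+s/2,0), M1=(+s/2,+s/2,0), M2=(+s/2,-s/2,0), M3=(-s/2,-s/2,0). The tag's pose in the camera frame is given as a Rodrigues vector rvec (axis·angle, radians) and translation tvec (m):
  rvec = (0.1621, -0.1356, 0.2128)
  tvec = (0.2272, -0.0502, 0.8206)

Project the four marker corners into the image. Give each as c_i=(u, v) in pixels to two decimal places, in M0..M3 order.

c0=(391.85, 248.13) c1=(490.79, 265.02) c2=(519.91, 180.40) c3=(418.92, 160.39)

Intrinsics K: fx=542.9, fy=445.5, cx=305.6, cy=241.5
Marker side s = 0.163 m; corners in marker frame (Z=0):
  M0 = (-0.0815, +0.0815, 0)
  M1 = (+0.0815, +0.0815, 0)
  M2 = (+0.0815, -0.0815, 0)
  M3 = (-0.0815, -0.0815, 0)
rvec = (0.1621, -0.1356, 0.2128), |rvec| = θ = 0.29991 rad = 17.184°
Rodrigues: sinθ=0.29544, 1−cosθ=0.04464; R = I + sinθ·[k]× + (1−cosθ)·[k]×²:
    [+0.96840 -0.22053 -0.11646]
    [+0.19872 +0.96449 -0.17400]
    [+0.15069 +0.14536 +0.97784]
t = (0.2272, -0.0502, 0.8206) m
M0: Pc = R·M0+t = (+0.13030, +0.01221, +0.82017); u = 542.9·(+0.13030)/0.82017 + 305.6 = 391.8520, v = 445.5·(+0.01221)/0.82017 + 241.5 = 248.1325
M1: Pc = R·M1+t = (+0.28815, +0.04460, +0.84473); u = 542.9·(+0.28815)/0.84473 + 305.6 = 490.7925, v = 445.5·(+0.04460)/0.84473 + 241.5 = 265.0221
M2: Pc = R·M2+t = (+0.32410, -0.11261, +0.82103); u = 542.9·(+0.32410)/0.82103 + 305.6 = 519.9063, v = 445.5·(-0.11261)/0.82103 + 241.5 = 180.3967
M3: Pc = R·M3+t = (+0.16625, -0.14500, +0.79647); u = 542.9·(+0.16625)/0.79647 + 305.6 = 418.9203, v = 445.5·(-0.14500)/0.79647 + 241.5 = 160.3948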